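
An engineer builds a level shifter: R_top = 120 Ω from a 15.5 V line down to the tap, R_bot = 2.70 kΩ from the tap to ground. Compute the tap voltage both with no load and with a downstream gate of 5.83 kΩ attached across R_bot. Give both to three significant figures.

Unloaded: 14.8 V; loaded: 14.6 V

Open-circuit: V = 15.5 × 2700/(120 + 2700) = 14.8 V.
With the load, R_bot becomes R_bot‖R_L = 1845 Ω, so V = 15.5 × 1845/1965 = 14.6 V.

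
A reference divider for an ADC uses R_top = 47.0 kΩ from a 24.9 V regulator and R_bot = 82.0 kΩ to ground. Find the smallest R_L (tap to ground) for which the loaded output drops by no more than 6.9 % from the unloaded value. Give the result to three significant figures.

R_L(min) ≈ 403 kΩ

Output resistance R_th = R_top‖R_bot = (47.0 × 82.0)/129.0 = 29.88 kΩ.
The fractional drop is R_th/(R_th + R_L); requiring this ≤ 0.0690 gives R_L ≥ R_th(1/0.0690 − 1) = 29.88 × 13.49 = 403 kΩ.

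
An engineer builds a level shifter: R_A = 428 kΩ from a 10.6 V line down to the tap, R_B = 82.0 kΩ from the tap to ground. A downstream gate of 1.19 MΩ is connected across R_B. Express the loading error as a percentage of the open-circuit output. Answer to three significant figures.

5.47 %

The divider's output (Thévenin) resistance is R_A‖R_B = 68.82 kΩ.
Fractional drop under load = R_th/(R_th + R_L) = 68.82 / (68.82 + 1190) = 0.05467.
So the output falls by 5.47 %.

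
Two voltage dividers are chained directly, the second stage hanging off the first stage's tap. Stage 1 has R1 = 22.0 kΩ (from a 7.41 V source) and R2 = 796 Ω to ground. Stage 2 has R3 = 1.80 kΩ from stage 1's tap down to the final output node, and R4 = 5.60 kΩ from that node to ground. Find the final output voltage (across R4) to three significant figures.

Stage 2 presents R3+R4 = 7400 Ω as a load on stage 1's tap.
Stage 1's lower leg becomes R2‖(R3+R4) = 718.7 Ω, so V_mid = 7.41 × 718.7/22720 = 0.2344 V.
Stage 2 is itself unloaded: V_out = V_mid × R4/(R3+R4) = 0.2344 × 5600/7400 = 0.177 V.

V_out ≈ 0.177 V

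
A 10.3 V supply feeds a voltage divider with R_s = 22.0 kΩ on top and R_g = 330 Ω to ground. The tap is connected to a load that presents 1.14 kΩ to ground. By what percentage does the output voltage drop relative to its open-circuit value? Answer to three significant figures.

Unloaded V = 10.3 × 330/22330 = 0.1522 V.
Loaded: R_g‖R_L = 255.9 Ω, giving V = 10.3 × 255.9/22260 = 0.1184 V.
Drop = (0.1522 − 0.1184) / 0.1522 = 22.2 %.

22.2 %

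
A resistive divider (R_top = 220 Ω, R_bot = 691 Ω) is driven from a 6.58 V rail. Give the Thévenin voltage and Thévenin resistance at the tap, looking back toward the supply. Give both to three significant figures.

V_th = 4.99 V, R_th = 167 Ω

V_th is the open-circuit tap voltage: 6.58 × 691/(220 + 691) = 4.99 V.
With the supply zeroed, R_top and R_bot appear in parallel from the tap: R_th = R_top‖R_bot = (220 × 691)/911.0 = 167 Ω.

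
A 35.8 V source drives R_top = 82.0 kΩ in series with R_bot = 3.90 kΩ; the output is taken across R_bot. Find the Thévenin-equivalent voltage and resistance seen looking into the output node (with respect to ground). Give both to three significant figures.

V_th is the open-circuit tap voltage: 35.8 × 3.90/(82.0 + 3.90) = 1.63 V.
With the supply zeroed, R_top and R_bot appear in parallel from the tap: R_th = R_top‖R_bot = (82.0 × 3.90)/85.90 = 3.72 kΩ.

V_th = 1.63 V, R_th = 3.72 kΩ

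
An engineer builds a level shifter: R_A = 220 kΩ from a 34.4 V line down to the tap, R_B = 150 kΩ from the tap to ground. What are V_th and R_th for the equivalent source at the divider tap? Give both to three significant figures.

V_th = 13.9 V, R_th = 89.2 kΩ

V_th is the open-circuit tap voltage: 34.4 × 150/(220 + 150) = 13.9 V.
With the supply zeroed, R_A and R_B appear in parallel from the tap: R_th = R_A‖R_B = (220 × 150)/370.0 = 89.2 kΩ.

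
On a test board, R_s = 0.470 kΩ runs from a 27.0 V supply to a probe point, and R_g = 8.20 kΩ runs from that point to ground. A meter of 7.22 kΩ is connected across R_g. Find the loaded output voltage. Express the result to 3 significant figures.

The load sits in parallel with R_g: R_g‖R_L = (8200 × 7220) / (8200 + 7220) = 3839 Ω.
V_out = 27.0 × 3839 / (470 + 3839) = 27.0 × 3839/4309 = 24.1 V.
(Unloaded it would have been 25.5 V.)

V_out ≈ 24.1 V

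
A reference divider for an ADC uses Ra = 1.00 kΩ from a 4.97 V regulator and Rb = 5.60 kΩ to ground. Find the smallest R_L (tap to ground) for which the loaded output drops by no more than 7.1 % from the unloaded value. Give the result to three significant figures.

R_L(min) ≈ 11.1 kΩ

Output resistance R_th = Ra‖Rb = (1000 × 5600)/6600 = 848.5 Ω.
The fractional drop is R_th/(R_th + R_L); requiring this ≤ 0.0710 gives R_L ≥ R_th(1/0.0710 − 1) = 848.5 × 13.08 = 11.1 kΩ.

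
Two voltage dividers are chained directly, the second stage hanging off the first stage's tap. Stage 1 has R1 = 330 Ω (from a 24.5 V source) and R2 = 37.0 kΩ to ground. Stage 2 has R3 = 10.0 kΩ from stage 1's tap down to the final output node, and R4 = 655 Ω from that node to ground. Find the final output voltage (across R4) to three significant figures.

Stage 2 presents R3+R4 = 10660 Ω as a load on stage 1's tap.
Stage 1's lower leg becomes R2‖(R3+R4) = 8273 Ω, so V_mid = 24.5 × 8273/8603 = 23.56 V.
Stage 2 is itself unloaded: V_out = V_mid × R4/(R3+R4) = 23.56 × 655/10660 = 1.45 V.

V_out ≈ 1.45 V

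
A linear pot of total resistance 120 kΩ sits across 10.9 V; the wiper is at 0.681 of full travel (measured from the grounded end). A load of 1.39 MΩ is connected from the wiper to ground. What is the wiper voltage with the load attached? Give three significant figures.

The wiper splits the pot into (1−α)R = 38.28 kΩ above and αR = 81.72 kΩ below.
Lower section ‖ load = 77.18 kΩ.
V_wiper = 10.9 × 77.18/(38.28 + 77.18) = 7.29 V.

V ≈ 7.29 V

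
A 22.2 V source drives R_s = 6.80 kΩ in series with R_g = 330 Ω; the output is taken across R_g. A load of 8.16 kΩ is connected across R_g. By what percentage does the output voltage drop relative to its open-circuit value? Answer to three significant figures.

3.71 %

The divider's output (Thévenin) resistance is R_s‖R_g = 314.7 Ω.
Fractional drop under load = R_th/(R_th + R_L) = 314.7 / (314.7 + 8160) = 0.03714.
So the output falls by 3.71 %.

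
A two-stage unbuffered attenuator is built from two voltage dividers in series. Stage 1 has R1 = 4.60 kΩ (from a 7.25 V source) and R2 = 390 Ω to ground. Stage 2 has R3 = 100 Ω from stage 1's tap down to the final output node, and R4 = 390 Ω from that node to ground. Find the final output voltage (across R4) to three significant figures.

V_out ≈ 0.260 V

Stage 2 presents R3+R4 = 490.0 Ω as a load on stage 1's tap.
Stage 1's lower leg becomes R2‖(R3+R4) = 217.2 Ω, so V_mid = 7.25 × 217.2/4817 = 0.3268 V.
Stage 2 is itself unloaded: V_out = V_mid × R4/(R3+R4) = 0.3268 × 390/490.0 = 0.260 V.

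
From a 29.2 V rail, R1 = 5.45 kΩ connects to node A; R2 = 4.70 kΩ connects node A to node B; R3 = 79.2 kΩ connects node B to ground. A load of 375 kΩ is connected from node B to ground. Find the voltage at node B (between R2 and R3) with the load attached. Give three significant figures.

At node B, R3 is in parallel with the load: R3‖R_L = 65.39 kΩ.
Below node A the resistance is R2 + (R3‖R_L) = 70.09 kΩ, so V_A = 29.2 × 70.09/75.54 = 27.09 V.
Then V_B = V_A × (R3‖R_L)/(R2 + R3‖R_L) = 27.09 × 65.39/70.09 = 25.3 V.

V ≈ 25.3 V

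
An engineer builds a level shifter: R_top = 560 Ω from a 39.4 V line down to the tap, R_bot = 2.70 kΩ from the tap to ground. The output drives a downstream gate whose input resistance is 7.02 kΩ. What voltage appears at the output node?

V_out ≈ 30.6 V

The load sits in parallel with R_bot: R_bot‖R_L = (2700 × 7020) / (2700 + 7020) = 1950 Ω.
V_out = 39.4 × 1950 / (560 + 1950) = 39.4 × 1950/2510 = 30.6 V.
(Unloaded it would have been 32.6 V.)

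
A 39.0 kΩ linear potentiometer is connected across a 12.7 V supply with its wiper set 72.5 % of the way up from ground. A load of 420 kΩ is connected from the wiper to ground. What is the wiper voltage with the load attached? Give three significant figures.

V ≈ 9.04 V

The wiper splits the pot into (1−α)R = 10.72 kΩ above and αR = 28.27 kΩ below.
Lower section ‖ load = 26.49 kΩ.
V_wiper = 12.7 × 26.49/(10.72 + 26.49) = 9.04 V.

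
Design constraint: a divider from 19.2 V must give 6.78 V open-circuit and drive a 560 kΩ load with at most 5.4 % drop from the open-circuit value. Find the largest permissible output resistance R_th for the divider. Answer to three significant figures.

R_th ≤ 32.0 kΩ

Loading drop = R_th/(R_th + R_L) ≤ 0.0540, so R_th ≤ R_L · ε/(1−ε) = 560 kΩ × 0.0540/0.9460 = 32.0 kΩ.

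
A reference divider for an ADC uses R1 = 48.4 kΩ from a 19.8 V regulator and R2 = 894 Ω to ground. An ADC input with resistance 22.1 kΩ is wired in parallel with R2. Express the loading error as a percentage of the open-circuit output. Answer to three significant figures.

3.82 %

The divider's output (Thévenin) resistance is R1‖R2 = 877.8 Ω.
Fractional drop under load = R_th/(R_th + R_L) = 877.8 / (877.8 + 22100) = 0.03820.
So the output falls by 3.82 %.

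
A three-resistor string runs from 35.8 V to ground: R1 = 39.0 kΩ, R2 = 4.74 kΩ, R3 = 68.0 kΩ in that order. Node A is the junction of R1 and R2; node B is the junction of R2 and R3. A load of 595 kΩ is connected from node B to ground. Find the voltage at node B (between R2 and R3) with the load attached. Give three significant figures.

V ≈ 20.9 V

At node B, R3 is in parallel with the load: R3‖R_L = 61.03 kΩ.
Below node A the resistance is R2 + (R3‖R_L) = 65.77 kΩ, so V_A = 35.8 × 65.77/104.8 = 22.47 V.
Then V_B = V_A × (R3‖R_L)/(R2 + R3‖R_L) = 22.47 × 61.03/65.77 = 20.9 V.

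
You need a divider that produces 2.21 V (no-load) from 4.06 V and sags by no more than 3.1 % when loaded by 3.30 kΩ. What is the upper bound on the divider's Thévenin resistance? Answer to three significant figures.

Loading drop = R_th/(R_th + R_L) ≤ 0.0310, so R_th ≤ R_L · ε/(1−ε) = 3.30 kΩ × 0.0310/0.9690 = 106 Ω.
(Any R1, R2 with R2/(R1+R2) = 0.544 and R1‖R2 ≤ 106 Ω will meet the spec.)

R_th ≤ 106 Ω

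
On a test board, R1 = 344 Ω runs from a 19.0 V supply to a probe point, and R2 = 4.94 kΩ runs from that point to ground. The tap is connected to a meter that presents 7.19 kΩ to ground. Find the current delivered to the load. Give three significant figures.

I_L ≈ 2.36 mA

R2‖R_L = 2928 Ω; V_out = 19.0 × 2928/3272 = 17.00 V.
I_L = V_out / R_L = 17.00 / 7.19 kΩ = 2.36 mA.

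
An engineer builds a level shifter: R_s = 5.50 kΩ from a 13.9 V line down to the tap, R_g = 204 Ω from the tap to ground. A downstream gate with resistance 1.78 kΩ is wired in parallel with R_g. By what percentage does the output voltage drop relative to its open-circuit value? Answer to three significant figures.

9.95 %

The divider's output (Thévenin) resistance is R_s‖R_g = 196.7 Ω.
Fractional drop under load = R_th/(R_th + R_L) = 196.7 / (196.7 + 1780) = 0.09951.
So the output falls by 9.95 %.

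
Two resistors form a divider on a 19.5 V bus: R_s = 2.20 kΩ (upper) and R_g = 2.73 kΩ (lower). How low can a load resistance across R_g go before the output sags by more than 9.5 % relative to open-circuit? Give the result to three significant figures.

Output resistance R_th = R_s‖R_g = (2.20 × 2.73)/4.930 = 1.218 kΩ.
The fractional drop is R_th/(R_th + R_L); requiring this ≤ 0.0950 gives R_L ≥ R_th(1/0.0950 − 1) = 1.218 × 9.526 = 11.6 kΩ.

R_L(min) ≈ 11.6 kΩ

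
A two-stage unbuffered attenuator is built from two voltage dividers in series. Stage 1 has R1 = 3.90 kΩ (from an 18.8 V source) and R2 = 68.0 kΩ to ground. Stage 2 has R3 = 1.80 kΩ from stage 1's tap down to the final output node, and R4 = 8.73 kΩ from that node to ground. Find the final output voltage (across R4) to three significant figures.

V_out ≈ 10.9 V

Stage 2 presents R3+R4 = 10.53 kΩ as a load on stage 1's tap.
Stage 1's lower leg becomes R2‖(R3+R4) = 9.118 kΩ, so V_mid = 18.8 × 9.118/13.02 = 13.17 V.
Stage 2 is itself unloaded: V_out = V_mid × R4/(R3+R4) = 13.17 × 8.73/10.53 = 10.9 V.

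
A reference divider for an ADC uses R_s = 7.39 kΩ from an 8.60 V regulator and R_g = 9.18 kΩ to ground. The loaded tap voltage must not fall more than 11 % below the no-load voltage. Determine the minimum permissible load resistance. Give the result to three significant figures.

Output resistance R_th = R_s‖R_g = (7.39 × 9.18)/16.57 = 4.094 kΩ.
The fractional drop is R_th/(R_th + R_L); requiring this ≤ 0.110 gives R_L ≥ R_th(1/0.110 − 1) = 4.094 × 8.091 = 33.1 kΩ.

R_L(min) ≈ 33.1 kΩ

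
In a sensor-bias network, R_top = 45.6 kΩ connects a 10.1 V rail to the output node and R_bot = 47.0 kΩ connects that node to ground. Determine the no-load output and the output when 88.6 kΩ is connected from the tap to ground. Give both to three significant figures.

Unloaded: 5.13 V; loaded: 4.06 V

Open-circuit: V = 10.1 × 47.0/(45.6 + 47.0) = 5.13 V.
With the load, R_bot becomes R_bot‖R_L = 30.71 kΩ, so V = 10.1 × 30.71/76.31 = 4.06 V.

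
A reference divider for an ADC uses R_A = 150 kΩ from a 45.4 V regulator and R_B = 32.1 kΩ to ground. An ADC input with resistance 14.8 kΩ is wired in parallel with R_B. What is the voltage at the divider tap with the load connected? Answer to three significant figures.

The load sits in parallel with R_B: R_B‖R_L = (32.1 × 14.8) / (32.1 + 14.8) = 10.13 kΩ.
V_out = 45.4 × 10.13 / (150 + 10.13) = 45.4 × 10.13/160.1 = 2.87 V.
(Unloaded it would have been 8.00 V.)

V_out ≈ 2.87 V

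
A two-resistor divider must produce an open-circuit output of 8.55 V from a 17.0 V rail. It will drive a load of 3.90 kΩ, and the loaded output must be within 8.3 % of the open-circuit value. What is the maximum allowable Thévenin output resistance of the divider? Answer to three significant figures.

R_th ≤ 353 Ω

Loading drop = R_th/(R_th + R_L) ≤ 0.0830, so R_th ≤ R_L · ε/(1−ε) = 3.90 kΩ × 0.0830/0.9170 = 353 Ω.
(Any R1, R2 with R2/(R1+R2) = 0.503 and R1‖R2 ≤ 353 Ω will meet the spec.)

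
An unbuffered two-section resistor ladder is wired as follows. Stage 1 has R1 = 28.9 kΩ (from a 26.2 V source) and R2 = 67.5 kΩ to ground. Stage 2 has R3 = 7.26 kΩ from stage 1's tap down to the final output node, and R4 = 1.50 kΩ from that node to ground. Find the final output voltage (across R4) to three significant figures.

V_out ≈ 0.949 V

Stage 2 presents R3+R4 = 8.760 kΩ as a load on stage 1's tap.
Stage 1's lower leg becomes R2‖(R3+R4) = 7.754 kΩ, so V_mid = 26.2 × 7.754/36.65 = 5.542 V.
Stage 2 is itself unloaded: V_out = V_mid × R4/(R3+R4) = 5.542 × 1.50/8.760 = 0.949 V.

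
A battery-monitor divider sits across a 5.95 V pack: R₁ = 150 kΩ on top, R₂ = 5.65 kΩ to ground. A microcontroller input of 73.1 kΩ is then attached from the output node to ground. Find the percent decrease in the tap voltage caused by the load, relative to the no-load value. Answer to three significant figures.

6.93 %

The divider's output (Thévenin) resistance is R₁‖R₂ = 5.445 kΩ.
Fractional drop under load = R_th/(R_th + R_L) = 5.445 / (5.445 + 73.1) = 0.06932.
So the output falls by 6.93 %.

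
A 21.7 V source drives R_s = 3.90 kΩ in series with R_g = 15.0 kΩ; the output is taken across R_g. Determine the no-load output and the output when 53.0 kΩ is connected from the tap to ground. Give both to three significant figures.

Unloaded: 17.2 V; loaded: 16.3 V

Open-circuit: V = 21.7 × 15.0/(3.90 + 15.0) = 17.2 V.
With the load, R_g becomes R_g‖R_L = 11.69 kΩ, so V = 21.7 × 11.69/15.59 = 16.3 V.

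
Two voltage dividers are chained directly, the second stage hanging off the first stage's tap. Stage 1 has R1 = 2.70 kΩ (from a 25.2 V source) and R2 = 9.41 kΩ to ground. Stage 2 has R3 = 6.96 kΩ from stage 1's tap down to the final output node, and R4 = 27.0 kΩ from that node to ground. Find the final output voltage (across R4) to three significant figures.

V_out ≈ 14.7 V

Stage 2 presents R3+R4 = 33.96 kΩ as a load on stage 1's tap.
Stage 1's lower leg becomes R2‖(R3+R4) = 7.368 kΩ, so V_mid = 25.2 × 7.368/10.07 = 18.44 V.
Stage 2 is itself unloaded: V_out = V_mid × R4/(R3+R4) = 18.44 × 27.0/33.96 = 14.7 V.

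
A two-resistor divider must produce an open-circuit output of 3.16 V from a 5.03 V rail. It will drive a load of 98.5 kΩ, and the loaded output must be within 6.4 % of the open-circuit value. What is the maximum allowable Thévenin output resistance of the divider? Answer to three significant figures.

R_th ≤ 6.74 kΩ

Loading drop = R_th/(R_th + R_L) ≤ 0.0640, so R_th ≤ R_L · ε/(1−ε) = 98.5 kΩ × 0.0640/0.9360 = 6.74 kΩ.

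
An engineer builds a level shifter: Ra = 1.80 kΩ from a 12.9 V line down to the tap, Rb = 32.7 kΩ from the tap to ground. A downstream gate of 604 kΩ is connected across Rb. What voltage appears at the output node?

V_out ≈ 12.2 V

The load sits in parallel with Rb: Rb‖R_L = (32.7 × 604) / (32.7 + 604) = 31.02 kΩ.
V_out = 12.9 × 31.02 / (1.80 + 31.02) = 12.9 × 31.02/32.82 = 12.2 V.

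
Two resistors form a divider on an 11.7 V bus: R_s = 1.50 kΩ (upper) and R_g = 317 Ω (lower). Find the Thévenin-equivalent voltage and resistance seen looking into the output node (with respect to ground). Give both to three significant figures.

V_th is the open-circuit tap voltage: 11.7 × 317/(1500 + 317) = 2.04 V.
With the supply zeroed, R_s and R_g appear in parallel from the tap: R_th = R_s‖R_g = (1500 × 317)/1817 = 262 Ω.

V_th = 2.04 V, R_th = 262 Ω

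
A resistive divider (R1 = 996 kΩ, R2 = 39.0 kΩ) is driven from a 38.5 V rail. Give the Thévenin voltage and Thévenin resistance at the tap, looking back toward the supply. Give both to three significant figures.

V_th = 1.45 V, R_th = 37.5 kΩ

V_th is the open-circuit tap voltage: 38.5 × 39.0/(996 + 39.0) = 1.45 V.
With the supply zeroed, R1 and R2 appear in parallel from the tap: R_th = R1‖R2 = (996 × 39.0)/1035 = 37.5 kΩ.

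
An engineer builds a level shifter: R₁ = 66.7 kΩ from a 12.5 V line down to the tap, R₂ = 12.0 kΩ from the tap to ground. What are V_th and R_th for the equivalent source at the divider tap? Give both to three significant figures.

V_th = 1.91 V, R_th = 10.2 kΩ

V_th is the open-circuit tap voltage: 12.5 × 12.0/(66.7 + 12.0) = 1.91 V.
With the supply zeroed, R₁ and R₂ appear in parallel from the tap: R_th = R₁‖R₂ = (66.7 × 12.0)/78.70 = 10.2 kΩ.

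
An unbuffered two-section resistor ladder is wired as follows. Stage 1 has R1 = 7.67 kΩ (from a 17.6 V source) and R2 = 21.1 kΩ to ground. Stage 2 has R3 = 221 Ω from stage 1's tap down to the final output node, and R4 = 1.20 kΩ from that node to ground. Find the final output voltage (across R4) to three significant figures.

V_out ≈ 2.20 V

Stage 2 presents R3+R4 = 1421 Ω as a load on stage 1's tap.
Stage 1's lower leg becomes R2‖(R3+R4) = 1331 Ω, so V_mid = 17.6 × 1331/9001 = 2.603 V.
Stage 2 is itself unloaded: V_out = V_mid × R4/(R3+R4) = 2.603 × 1200/1421 = 2.20 V.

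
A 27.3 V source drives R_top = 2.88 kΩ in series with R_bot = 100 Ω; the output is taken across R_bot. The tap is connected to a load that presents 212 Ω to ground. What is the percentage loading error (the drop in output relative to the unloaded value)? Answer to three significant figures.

Unloaded V = 27.3 × 100/2980 = 0.9161 V.
Loaded: R_bot‖R_L = 67.95 Ω, giving V = 27.3 × 67.95/2948 = 0.6293 V.
Drop = (0.9161 − 0.6293) / 0.9161 = 31.3 %.

31.3 %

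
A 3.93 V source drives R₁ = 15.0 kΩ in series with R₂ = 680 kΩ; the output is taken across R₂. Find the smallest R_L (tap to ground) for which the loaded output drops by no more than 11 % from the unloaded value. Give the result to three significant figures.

Output resistance R_th = R₁‖R₂ = (15.0 × 680)/695.0 = 14.68 kΩ.
The fractional drop is R_th/(R_th + R_L); requiring this ≤ 0.110 gives R_L ≥ R_th(1/0.110 − 1) = 14.68 × 8.091 = 119 kΩ.

R_L(min) ≈ 119 kΩ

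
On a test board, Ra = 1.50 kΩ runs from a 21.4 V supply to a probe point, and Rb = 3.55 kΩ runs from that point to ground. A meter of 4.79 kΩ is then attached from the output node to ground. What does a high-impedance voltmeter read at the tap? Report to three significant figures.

The load sits in parallel with Rb: Rb‖R_L = (3.55 × 4.79) / (3.55 + 4.79) = 2.039 kΩ.
V_out = 21.4 × 2.039 / (1.50 + 2.039) = 21.4 × 2.039/3.539 = 12.3 V.
(Unloaded it would have been 15.0 V.)

V_out ≈ 12.3 V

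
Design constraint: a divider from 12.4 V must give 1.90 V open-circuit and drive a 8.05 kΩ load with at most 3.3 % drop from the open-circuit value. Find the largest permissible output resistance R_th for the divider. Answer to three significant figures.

Loading drop = R_th/(R_th + R_L) ≤ 0.0330, so R_th ≤ R_L · ε/(1−ε) = 8.05 kΩ × 0.0330/0.9670 = 275 Ω.
(Any R1, R2 with R2/(R1+R2) = 0.153 and R1‖R2 ≤ 275 Ω will meet the spec.)

R_th ≤ 275 Ω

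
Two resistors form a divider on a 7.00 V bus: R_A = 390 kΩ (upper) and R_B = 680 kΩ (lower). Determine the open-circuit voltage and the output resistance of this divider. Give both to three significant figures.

V_th = 4.45 V, R_th = 248 kΩ

V_th is the open-circuit tap voltage: 7.00 × 680/(390 + 680) = 4.45 V.
With the supply zeroed, R_A and R_B appear in parallel from the tap: R_th = R_A‖R_B = (390 × 680)/1070 = 248 kΩ.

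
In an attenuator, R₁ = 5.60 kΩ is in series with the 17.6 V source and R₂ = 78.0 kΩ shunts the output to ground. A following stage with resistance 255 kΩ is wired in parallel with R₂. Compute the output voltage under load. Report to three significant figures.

The load sits in parallel with R₂: R₂‖R_L = (78.0 × 255) / (78.0 + 255) = 59.73 kΩ.
V_out = 17.6 × 59.73 / (5.60 + 59.73) = 17.6 × 59.73/65.33 = 16.1 V.

V_out ≈ 16.1 V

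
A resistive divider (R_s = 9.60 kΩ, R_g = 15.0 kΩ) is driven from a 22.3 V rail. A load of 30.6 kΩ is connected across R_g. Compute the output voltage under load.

V_out ≈ 11.4 V

The load sits in parallel with R_g: R_g‖R_L = (15.0 × 30.6) / (15.0 + 30.6) = 10.07 kΩ.
V_out = 22.3 × 10.07 / (9.60 + 10.07) = 22.3 × 10.07/19.67 = 11.4 V.
(Unloaded it would have been 13.6 V.)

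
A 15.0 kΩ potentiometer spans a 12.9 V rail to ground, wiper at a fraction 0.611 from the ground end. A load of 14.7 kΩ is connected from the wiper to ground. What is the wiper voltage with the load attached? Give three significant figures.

V ≈ 6.34 V

The wiper splits the pot into (1−α)R = 5.835 kΩ above and αR = 9.165 kΩ below.
Lower section ‖ load = 5.645 kΩ.
V_wiper = 12.9 × 5.645/(5.835 + 5.645) = 6.34 V.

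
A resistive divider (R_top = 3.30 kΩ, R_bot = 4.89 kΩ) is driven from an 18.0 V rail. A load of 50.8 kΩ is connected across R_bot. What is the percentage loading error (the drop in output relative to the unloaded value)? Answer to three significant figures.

The divider's output (Thévenin) resistance is R_top‖R_bot = 1.970 kΩ.
Fractional drop under load = R_th/(R_th + R_L) = 1.970 / (1.970 + 50.8) = 0.03734.
So the output falls by 3.73 %.

3.73 %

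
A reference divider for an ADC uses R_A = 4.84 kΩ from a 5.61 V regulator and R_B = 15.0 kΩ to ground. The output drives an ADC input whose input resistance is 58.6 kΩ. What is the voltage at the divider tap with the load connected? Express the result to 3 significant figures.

V_out ≈ 3.99 V

The load sits in parallel with R_B: R_B‖R_L = (15.0 × 58.6) / (15.0 + 58.6) = 11.94 kΩ.
V_out = 5.61 × 11.94 / (4.84 + 11.94) = 5.61 × 11.94/16.78 = 3.99 V.
(Unloaded it would have been 4.24 V.)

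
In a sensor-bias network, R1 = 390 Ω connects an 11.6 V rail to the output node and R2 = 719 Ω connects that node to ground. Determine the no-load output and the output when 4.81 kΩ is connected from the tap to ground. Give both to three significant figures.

Unloaded: 7.52 V; loaded: 7.15 V

Open-circuit: V = 11.6 × 719/(390 + 719) = 7.52 V.
With the load, R2 becomes R2‖R_L = 625.5 Ω, so V = 11.6 × 625.5/1016 = 7.15 V.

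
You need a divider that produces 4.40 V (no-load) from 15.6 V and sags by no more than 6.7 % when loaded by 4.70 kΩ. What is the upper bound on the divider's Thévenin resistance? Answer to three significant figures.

R_th ≤ 338 Ω

Loading drop = R_th/(R_th + R_L) ≤ 0.0670, so R_th ≤ R_L · ε/(1−ε) = 4.70 kΩ × 0.0670/0.9330 = 338 Ω.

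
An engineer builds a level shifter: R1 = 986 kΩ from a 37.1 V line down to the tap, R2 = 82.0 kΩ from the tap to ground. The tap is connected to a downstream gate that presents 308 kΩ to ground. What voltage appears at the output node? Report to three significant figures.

The load sits in parallel with R2: R2‖R_L = (82.0 × 308) / (82.0 + 308) = 64.76 kΩ.
V_out = 37.1 × 64.76 / (986 + 64.76) = 37.1 × 64.76/1051 = 2.29 V.

V_out ≈ 2.29 V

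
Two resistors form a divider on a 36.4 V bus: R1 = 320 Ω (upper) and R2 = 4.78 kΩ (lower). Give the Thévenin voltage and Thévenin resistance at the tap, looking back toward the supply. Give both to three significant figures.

V_th = 34.1 V, R_th = 300 Ω

V_th is the open-circuit tap voltage: 36.4 × 4780/(320 + 4780) = 34.1 V.
With the supply zeroed, R1 and R2 appear in parallel from the tap: R_th = R1‖R2 = (320 × 4780)/5100 = 300 Ω.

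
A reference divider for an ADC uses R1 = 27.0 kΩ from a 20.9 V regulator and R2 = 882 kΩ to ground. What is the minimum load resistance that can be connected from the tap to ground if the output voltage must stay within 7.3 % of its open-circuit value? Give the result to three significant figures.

Output resistance R_th = R1‖R2 = (27.0 × 882)/909.0 = 26.20 kΩ.
The fractional drop is R_th/(R_th + R_L); requiring this ≤ 0.0730 gives R_L ≥ R_th(1/0.0730 − 1) = 26.20 × 12.70 = 333 kΩ.

R_L(min) ≈ 333 kΩ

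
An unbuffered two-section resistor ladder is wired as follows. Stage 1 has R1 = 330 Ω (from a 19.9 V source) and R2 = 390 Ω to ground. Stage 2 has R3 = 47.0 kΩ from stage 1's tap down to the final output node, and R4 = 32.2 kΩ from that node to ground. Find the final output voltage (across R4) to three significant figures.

V_out ≈ 4.37 V

Stage 2 presents R3+R4 = 79200 Ω as a load on stage 1's tap.
Stage 1's lower leg becomes R2‖(R3+R4) = 388.1 Ω, so V_mid = 19.9 × 388.1/718.1 = 10.75 V.
Stage 2 is itself unloaded: V_out = V_mid × R4/(R3+R4) = 10.75 × 32200/79200 = 4.37 V.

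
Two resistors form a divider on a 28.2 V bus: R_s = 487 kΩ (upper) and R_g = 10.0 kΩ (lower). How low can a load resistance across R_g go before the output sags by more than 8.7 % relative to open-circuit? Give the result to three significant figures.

R_L(min) ≈ 103 kΩ

Output resistance R_th = R_s‖R_g = (487 × 10.0)/497.0 = 9.799 kΩ.
The fractional drop is R_th/(R_th + R_L); requiring this ≤ 0.0870 gives R_L ≥ R_th(1/0.0870 − 1) = 9.799 × 10.49 = 103 kΩ.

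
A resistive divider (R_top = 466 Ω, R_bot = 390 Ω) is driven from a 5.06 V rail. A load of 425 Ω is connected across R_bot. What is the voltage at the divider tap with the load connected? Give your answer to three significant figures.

V_out ≈ 1.54 V

The load sits in parallel with R_bot: R_bot‖R_L = (390 × 425) / (390 + 425) = 203.4 Ω.
V_out = 5.06 × 203.4 / (466 + 203.4) = 5.06 × 203.4/669.4 = 1.54 V.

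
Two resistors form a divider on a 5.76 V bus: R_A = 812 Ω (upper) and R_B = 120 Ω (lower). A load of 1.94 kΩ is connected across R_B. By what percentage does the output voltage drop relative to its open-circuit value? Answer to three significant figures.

The divider's output (Thévenin) resistance is R_A‖R_B = 104.5 Ω.
Fractional drop under load = R_th/(R_th + R_L) = 104.5 / (104.5 + 1940) = 0.05114.
So the output falls by 5.11 %.

5.11 %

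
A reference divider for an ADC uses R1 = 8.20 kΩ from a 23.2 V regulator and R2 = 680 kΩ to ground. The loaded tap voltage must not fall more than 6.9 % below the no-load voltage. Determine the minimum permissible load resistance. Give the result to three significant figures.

Output resistance R_th = R1‖R2 = (8.20 × 680)/688.2 = 8.102 kΩ.
The fractional drop is R_th/(R_th + R_L); requiring this ≤ 0.0690 gives R_L ≥ R_th(1/0.0690 − 1) = 8.102 × 13.49 = 109 kΩ.

R_L(min) ≈ 109 kΩ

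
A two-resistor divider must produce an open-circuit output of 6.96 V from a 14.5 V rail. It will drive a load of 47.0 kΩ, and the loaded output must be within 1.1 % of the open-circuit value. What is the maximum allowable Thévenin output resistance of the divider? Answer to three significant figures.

R_th ≤ 523 Ω

Loading drop = R_th/(R_th + R_L) ≤ 0.0110, so R_th ≤ R_L · ε/(1−ε) = 47.0 kΩ × 0.0110/0.9890 = 523 Ω.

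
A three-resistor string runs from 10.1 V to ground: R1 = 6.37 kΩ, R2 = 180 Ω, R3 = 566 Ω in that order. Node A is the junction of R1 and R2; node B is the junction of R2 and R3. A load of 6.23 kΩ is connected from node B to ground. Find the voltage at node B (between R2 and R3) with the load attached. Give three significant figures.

V ≈ 0.741 V

At node B, R3 is in parallel with the load: R3‖R_L = 518.9 Ω.
Below node A the resistance is R2 + (R3‖R_L) = 698.9 Ω, so V_A = 10.1 × 698.9/7069 = 0.9985 V.
Then V_B = V_A × (R3‖R_L)/(R2 + R3‖R_L) = 0.9985 × 518.9/698.9 = 0.741 V.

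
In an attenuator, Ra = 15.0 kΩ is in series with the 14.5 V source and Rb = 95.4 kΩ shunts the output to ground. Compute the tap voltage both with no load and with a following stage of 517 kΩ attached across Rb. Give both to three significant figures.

Open-circuit: V = 14.5 × 95.4/(15.0 + 95.4) = 12.5 V.
With the load, Rb becomes Rb‖R_L = 80.54 kΩ, so V = 14.5 × 80.54/95.54 = 12.2 V.

Unloaded: 12.5 V; loaded: 12.2 V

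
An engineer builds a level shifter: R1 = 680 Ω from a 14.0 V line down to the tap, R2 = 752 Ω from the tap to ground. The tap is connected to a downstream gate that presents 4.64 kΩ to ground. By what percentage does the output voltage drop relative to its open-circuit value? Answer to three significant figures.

7.15 %

The divider's output (Thévenin) resistance is R1‖R2 = 357.1 Ω.
Fractional drop under load = R_th/(R_th + R_L) = 357.1 / (357.1 + 4640) = 0.07146.
So the output falls by 7.15 %.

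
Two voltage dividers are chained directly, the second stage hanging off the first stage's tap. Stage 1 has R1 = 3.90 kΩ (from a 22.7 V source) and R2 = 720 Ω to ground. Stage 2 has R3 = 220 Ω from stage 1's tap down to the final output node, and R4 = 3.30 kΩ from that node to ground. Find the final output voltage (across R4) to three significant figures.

Stage 2 presents R3+R4 = 3520 Ω as a load on stage 1's tap.
Stage 1's lower leg becomes R2‖(R3+R4) = 597.7 Ω, so V_mid = 22.7 × 597.7/4498 = 3.017 V.
Stage 2 is itself unloaded: V_out = V_mid × R4/(R3+R4) = 3.017 × 3300/3520 = 2.83 V.

V_out ≈ 2.83 V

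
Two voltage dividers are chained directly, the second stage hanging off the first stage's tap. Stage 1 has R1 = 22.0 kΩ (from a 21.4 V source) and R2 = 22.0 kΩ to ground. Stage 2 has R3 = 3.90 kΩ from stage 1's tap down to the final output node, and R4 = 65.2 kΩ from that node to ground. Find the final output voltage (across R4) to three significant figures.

V_out ≈ 8.71 V

Stage 2 presents R3+R4 = 69.10 kΩ as a load on stage 1's tap.
Stage 1's lower leg becomes R2‖(R3+R4) = 16.69 kΩ, so V_mid = 21.4 × 16.69/38.69 = 9.231 V.
Stage 2 is itself unloaded: V_out = V_mid × R4/(R3+R4) = 9.231 × 65.2/69.10 = 8.71 V.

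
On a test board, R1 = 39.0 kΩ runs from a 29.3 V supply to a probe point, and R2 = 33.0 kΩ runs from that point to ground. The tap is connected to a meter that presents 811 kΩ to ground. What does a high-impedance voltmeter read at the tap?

The load sits in parallel with R2: R2‖R_L = (33.0 × 811) / (33.0 + 811) = 31.71 kΩ.
V_out = 29.3 × 31.71 / (39.0 + 31.71) = 29.3 × 31.71/70.71 = 13.1 V.
(Unloaded it would have been 13.4 V.)

V_out ≈ 13.1 V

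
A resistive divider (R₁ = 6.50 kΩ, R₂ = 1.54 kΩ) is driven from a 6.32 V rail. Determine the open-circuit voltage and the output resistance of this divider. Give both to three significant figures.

V_th = 1.21 V, R_th = 1.25 kΩ

V_th is the open-circuit tap voltage: 6.32 × 1.54/(6.50 + 1.54) = 1.21 V.
With the supply zeroed, R₁ and R₂ appear in parallel from the tap: R_th = R₁‖R₂ = (6.50 × 1.54)/8.040 = 1.25 kΩ.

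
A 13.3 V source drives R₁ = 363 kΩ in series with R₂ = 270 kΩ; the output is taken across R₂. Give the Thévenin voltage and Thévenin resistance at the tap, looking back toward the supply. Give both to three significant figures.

V_th = 5.67 V, R_th = 155 kΩ

V_th is the open-circuit tap voltage: 13.3 × 270/(363 + 270) = 5.67 V.
With the supply zeroed, R₁ and R₂ appear in parallel from the tap: R_th = R₁‖R₂ = (363 × 270)/633.0 = 155 kΩ.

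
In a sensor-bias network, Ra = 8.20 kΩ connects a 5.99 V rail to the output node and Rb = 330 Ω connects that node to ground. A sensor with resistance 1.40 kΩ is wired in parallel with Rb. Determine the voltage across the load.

V_out ≈ 0.189 V

The load sits in parallel with Rb: Rb‖R_L = (330 × 1400) / (330 + 1400) = 267.1 Ω.
V_out = 5.99 × 267.1 / (8200 + 267.1) = 5.99 × 267.1/8467 = 0.189 V.
(Unloaded it would have been 0.232 V.)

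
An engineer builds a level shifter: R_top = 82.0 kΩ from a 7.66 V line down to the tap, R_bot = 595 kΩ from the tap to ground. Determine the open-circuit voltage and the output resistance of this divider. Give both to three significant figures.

V_th is the open-circuit tap voltage: 7.66 × 595/(82.0 + 595) = 6.73 V.
With the supply zeroed, R_top and R_bot appear in parallel from the tap: R_th = R_top‖R_bot = (82.0 × 595)/677.0 = 72.1 kΩ.

V_th = 6.73 V, R_th = 72.1 kΩ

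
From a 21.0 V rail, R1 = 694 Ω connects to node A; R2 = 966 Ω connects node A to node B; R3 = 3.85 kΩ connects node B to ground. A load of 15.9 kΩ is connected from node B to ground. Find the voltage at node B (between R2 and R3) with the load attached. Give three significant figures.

V ≈ 13.7 V

At node B, R3 is in parallel with the load: R3‖R_L = 3099 Ω.
Below node A the resistance is R2 + (R3‖R_L) = 4065 Ω, so V_A = 21.0 × 4065/4759 = 17.94 V.
Then V_B = V_A × (R3‖R_L)/(R2 + R3‖R_L) = 17.94 × 3099/4065 = 13.7 V.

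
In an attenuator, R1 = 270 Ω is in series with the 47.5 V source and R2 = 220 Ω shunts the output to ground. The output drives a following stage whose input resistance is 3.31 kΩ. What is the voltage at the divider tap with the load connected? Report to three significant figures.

V_out ≈ 20.6 V

The load sits in parallel with R2: R2‖R_L = (220 × 3310) / (220 + 3310) = 206.3 Ω.
V_out = 47.5 × 206.3 / (270 + 206.3) = 47.5 × 206.3/476.3 = 20.6 V.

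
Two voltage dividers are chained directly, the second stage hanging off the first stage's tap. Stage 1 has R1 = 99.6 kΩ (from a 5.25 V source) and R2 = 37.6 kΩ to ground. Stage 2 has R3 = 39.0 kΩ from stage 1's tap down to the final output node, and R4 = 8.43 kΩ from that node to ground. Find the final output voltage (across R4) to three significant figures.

V_out ≈ 0.162 V

Stage 2 presents R3+R4 = 47.43 kΩ as a load on stage 1's tap.
Stage 1's lower leg becomes R2‖(R3+R4) = 20.97 kΩ, so V_mid = 5.25 × 20.97/120.6 = 0.9132 V.
Stage 2 is itself unloaded: V_out = V_mid × R4/(R3+R4) = 0.9132 × 8.43/47.43 = 0.162 V.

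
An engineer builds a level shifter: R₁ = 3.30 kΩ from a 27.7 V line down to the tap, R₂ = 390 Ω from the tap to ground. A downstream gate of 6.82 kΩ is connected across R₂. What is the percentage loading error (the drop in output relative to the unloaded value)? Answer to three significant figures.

4.87 %

The divider's output (Thévenin) resistance is R₁‖R₂ = 348.8 Ω.
Fractional drop under load = R_th/(R_th + R_L) = 348.8 / (348.8 + 6820) = 0.04865.
So the output falls by 4.87 %.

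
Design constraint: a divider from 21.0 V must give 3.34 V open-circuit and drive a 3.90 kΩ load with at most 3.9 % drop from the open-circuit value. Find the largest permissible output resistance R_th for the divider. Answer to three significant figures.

Loading drop = R_th/(R_th + R_L) ≤ 0.0390, so R_th ≤ R_L · ε/(1−ε) = 3.90 kΩ × 0.0390/0.9610 = 158 Ω.
(Any R1, R2 with R2/(R1+R2) = 0.159 and R1‖R2 ≤ 158 Ω will meet the spec.)

R_th ≤ 158 Ω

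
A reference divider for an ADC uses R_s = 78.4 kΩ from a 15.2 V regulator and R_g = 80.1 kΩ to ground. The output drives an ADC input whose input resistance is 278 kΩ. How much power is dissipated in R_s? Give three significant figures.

Total resistance from the source is R_s + (R_g‖R_L) = 140.6 kΩ, so I = 15.2/140.6 kΩ = 0.1081 mA.
P = I²·R_s = (0.1081 mA)² × 78.4 kΩ = 0.917 mW.

P ≈ 0.917 mW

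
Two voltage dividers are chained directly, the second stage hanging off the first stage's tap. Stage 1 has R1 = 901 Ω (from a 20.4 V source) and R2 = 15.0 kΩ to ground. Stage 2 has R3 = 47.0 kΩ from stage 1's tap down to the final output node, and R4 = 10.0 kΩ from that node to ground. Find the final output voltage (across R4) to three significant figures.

V_out ≈ 3.33 V

Stage 2 presents R3+R4 = 57000 Ω as a load on stage 1's tap.
Stage 1's lower leg becomes R2‖(R3+R4) = 11880 Ω, so V_mid = 20.4 × 11880/12780 = 18.96 V.
Stage 2 is itself unloaded: V_out = V_mid × R4/(R3+R4) = 18.96 × 10000/57000 = 3.33 V.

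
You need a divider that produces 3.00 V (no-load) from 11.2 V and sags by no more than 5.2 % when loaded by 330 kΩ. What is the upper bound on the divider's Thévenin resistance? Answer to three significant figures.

R_th ≤ 18.1 kΩ

Loading drop = R_th/(R_th + R_L) ≤ 0.0520, so R_th ≤ R_L · ε/(1−ε) = 330 kΩ × 0.0520/0.9480 = 18.1 kΩ.
(Any R1, R2 with R2/(R1+R2) = 0.268 and R1‖R2 ≤ 18.1 kΩ will meet the spec.)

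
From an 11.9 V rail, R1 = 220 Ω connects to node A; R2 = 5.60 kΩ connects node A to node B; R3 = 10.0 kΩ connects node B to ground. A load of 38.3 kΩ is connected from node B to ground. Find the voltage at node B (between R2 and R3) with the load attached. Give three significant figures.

At node B, R3 is in parallel with the load: R3‖R_L = 7930 Ω.
Below node A the resistance is R2 + (R3‖R_L) = 13530 Ω, so V_A = 11.9 × 13530/13750 = 11.71 V.
Then V_B = V_A × (R3‖R_L)/(R2 + R3‖R_L) = 11.71 × 7930/13530 = 6.86 V.

V ≈ 6.86 V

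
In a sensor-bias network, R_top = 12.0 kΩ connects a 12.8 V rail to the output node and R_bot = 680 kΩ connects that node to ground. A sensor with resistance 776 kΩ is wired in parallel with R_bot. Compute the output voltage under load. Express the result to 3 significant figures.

V_out ≈ 12.4 V

The load sits in parallel with R_bot: R_bot‖R_L = (680 × 776) / (680 + 776) = 362.4 kΩ.
V_out = 12.8 × 362.4 / (12.0 + 362.4) = 12.8 × 362.4/374.4 = 12.4 V.
(Unloaded it would have been 12.6 V.)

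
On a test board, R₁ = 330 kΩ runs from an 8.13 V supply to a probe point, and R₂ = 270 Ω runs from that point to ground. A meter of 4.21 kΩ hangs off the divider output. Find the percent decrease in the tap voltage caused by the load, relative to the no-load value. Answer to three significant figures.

6.02 %

The divider's output (Thévenin) resistance is R₁‖R₂ = 269.8 Ω.
Fractional drop under load = R_th/(R_th + R_L) = 269.8 / (269.8 + 4210) = 0.06022.
So the output falls by 6.02 %.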